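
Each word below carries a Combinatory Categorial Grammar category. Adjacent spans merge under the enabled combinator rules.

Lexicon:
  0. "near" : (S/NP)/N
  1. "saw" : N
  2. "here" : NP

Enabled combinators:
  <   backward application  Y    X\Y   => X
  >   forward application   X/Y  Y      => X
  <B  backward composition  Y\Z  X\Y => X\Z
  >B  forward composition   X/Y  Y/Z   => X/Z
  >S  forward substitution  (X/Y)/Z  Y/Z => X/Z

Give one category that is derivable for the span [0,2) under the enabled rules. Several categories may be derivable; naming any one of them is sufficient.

[0,3] S   >
  [0,2] S/NP   >
    [0,1] "near" : (S/NP)/N
    [1,2] "saw" : N
  [2,3] "here" : NP

S/NP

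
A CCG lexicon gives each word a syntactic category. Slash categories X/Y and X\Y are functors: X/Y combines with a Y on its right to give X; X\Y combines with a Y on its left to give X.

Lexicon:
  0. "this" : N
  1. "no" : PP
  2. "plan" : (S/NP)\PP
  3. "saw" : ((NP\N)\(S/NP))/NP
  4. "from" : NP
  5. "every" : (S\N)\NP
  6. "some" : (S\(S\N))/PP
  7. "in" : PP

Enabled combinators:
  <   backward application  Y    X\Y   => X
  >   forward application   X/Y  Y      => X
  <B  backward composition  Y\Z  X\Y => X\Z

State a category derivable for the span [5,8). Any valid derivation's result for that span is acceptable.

[0,8] S   <
  [0,5] NP   <
    [0,1] "this" : N
    [1,5] NP\N   <
      [1,3] S/NP   <
        [1,2] "no" : PP
        [2,3] "plan" : (S/NP)\PP
      [3,5] (NP\N)\(S/NP)   >
        [3,4] "saw" : ((NP\N)\(S/NP))/NP
        [4,5] "from" : NP
  [5,8] S\NP   <B
    [5,6] "every" : (S\N)\NP
    [6,8] S\(S\N)   >
      [6,7] "some" : (S\(S\N))/PP
      [7,8] "in" : PP

S\NP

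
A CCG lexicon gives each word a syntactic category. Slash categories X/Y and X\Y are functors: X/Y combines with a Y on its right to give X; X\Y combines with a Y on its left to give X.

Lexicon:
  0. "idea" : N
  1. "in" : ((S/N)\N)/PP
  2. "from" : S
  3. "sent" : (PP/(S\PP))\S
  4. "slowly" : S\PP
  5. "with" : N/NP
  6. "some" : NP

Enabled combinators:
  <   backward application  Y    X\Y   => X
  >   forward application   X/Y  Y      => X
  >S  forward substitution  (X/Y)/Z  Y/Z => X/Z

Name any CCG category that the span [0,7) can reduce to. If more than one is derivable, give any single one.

[0,7] S   >
  [0,5] S/N   <
    [0,1] "idea" : N
    [1,5] (S/N)\N   >
      [1,2] "in" : ((S/N)\N)/PP
      [2,5] PP   >
        [2,4] PP/(S\PP)   <
          [2,3] "from" : S
          [3,4] "sent" : (PP/(S\PP))\S
        [4,5] "slowly" : S\PP
  [5,7] N   >
    [5,6] "with" : N/NP
    [6,7] "some" : NP

S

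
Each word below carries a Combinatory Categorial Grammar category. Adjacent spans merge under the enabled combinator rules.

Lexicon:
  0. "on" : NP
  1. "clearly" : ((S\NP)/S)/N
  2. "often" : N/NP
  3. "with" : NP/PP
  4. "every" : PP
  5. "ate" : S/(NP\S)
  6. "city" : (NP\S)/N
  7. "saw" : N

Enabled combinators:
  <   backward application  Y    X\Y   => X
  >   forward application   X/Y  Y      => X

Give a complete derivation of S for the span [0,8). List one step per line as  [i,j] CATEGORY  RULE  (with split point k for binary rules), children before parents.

[0,8] S   <
  [0,1] "on" : NP
  [1,8] S\NP   >
    [1,5] (S\NP)/S   >
      [1,2] "clearly" : ((S\NP)/S)/N
      [2,5] N   >
        [2,3] "often" : N/NP
        [3,5] NP   >
          [3,4] "with" : NP/PP
          [4,5] "every" : PP
    [5,8] S   >
      [5,6] "ate" : S/(NP\S)
      [6,8] NP\S   >
        [6,7] "city" : (NP\S)/N
        [7,8] "saw" : N

[0,1] NP  lex  "on"
[1,2] ((S\NP)/S)/N  lex  "clearly"
[2,3] N/NP  lex  "often"
[3,4] NP/PP  lex  "with"
[4,5] PP  lex  "every"
[3,5] NP  >  k=4
[2,5] N  >  k=3
[1,5] (S\NP)/S  >  k=2
[5,6] S/(NP\S)  lex  "ate"
[6,7] (NP\S)/N  lex  "city"
[7,8] N  lex  "saw"
[6,8] NP\S  >  k=7
[5,8] S  >  k=6
[1,8] S\NP  >  k=5
[0,8] S  <  k=1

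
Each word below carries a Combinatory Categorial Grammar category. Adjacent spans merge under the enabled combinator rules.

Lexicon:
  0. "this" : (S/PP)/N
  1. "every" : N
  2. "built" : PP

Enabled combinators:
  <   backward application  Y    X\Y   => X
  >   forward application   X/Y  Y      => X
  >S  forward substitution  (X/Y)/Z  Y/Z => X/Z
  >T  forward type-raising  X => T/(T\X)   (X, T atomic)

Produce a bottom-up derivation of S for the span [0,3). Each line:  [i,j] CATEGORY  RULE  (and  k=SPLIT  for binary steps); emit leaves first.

[0,1] (S/PP)/N  lex  "this"
[1,2] N  lex  "every"
[0,2] S/PP  >  k=1
[2,3] PP  lex  "built"
[0,3] S  >  k=2

[0,3] S   >
  [0,2] S/PP   >
    [0,1] "this" : (S/PP)/N
    [1,2] "every" : N
  [2,3] "built" : PP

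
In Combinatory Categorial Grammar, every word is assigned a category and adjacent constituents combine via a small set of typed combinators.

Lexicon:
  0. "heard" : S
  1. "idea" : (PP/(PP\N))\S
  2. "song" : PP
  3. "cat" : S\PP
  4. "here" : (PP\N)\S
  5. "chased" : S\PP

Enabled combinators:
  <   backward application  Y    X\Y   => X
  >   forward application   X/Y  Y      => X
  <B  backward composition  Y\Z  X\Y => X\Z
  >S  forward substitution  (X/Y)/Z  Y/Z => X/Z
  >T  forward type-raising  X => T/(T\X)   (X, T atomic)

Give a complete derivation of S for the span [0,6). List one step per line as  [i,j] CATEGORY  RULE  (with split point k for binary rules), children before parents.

[0,1] S  lex  "heard"
[1,2] (PP/(PP\N))\S  lex  "idea"
[0,2] PP/(PP\N)  <  k=1
[2,3] PP  lex  "song"
[3,4] S\PP  lex  "cat"
[2,4] S  <  k=3
[4,5] (PP\N)\S  lex  "here"
[2,5] PP\N  <  k=4
[0,5] PP  >  k=2
[5,6] S\PP  lex  "chased"
[0,6] S  <  k=5

[0,6] S   <
  [0,5] PP   >
    [0,2] PP/(PP\N)   <
      [0,1] "heard" : S
      [1,2] "idea" : (PP/(PP\N))\S
    [2,5] PP\N   <
      [2,4] S   <
        [2,3] "song" : PP
        [3,4] "cat" : S\PP
      [4,5] "here" : (PP\N)\S
  [5,6] "chased" : S\PP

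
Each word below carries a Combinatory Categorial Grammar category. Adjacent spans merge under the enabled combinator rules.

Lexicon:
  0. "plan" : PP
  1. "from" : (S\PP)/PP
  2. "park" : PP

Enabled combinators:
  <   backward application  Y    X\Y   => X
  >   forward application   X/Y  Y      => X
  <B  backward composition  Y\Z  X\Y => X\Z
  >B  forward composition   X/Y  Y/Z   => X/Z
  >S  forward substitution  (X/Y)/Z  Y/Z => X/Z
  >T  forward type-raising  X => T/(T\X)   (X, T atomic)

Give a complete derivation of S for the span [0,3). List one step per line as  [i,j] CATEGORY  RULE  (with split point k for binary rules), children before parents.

[0,1] PP  lex  "plan"
[0,1] S/(S\PP)  >T
[1,2] (S\PP)/PP  lex  "from"
[2,3] PP  lex  "park"
[1,3] S\PP  >  k=2
[0,3] S  >  k=1

[0,3] S   >
  [0,1] S/(S\PP)   >T
    [0,1] "plan" : PP
  [1,3] S\PP   >
    [1,2] "from" : (S\PP)/PP
    [2,3] "park" : PP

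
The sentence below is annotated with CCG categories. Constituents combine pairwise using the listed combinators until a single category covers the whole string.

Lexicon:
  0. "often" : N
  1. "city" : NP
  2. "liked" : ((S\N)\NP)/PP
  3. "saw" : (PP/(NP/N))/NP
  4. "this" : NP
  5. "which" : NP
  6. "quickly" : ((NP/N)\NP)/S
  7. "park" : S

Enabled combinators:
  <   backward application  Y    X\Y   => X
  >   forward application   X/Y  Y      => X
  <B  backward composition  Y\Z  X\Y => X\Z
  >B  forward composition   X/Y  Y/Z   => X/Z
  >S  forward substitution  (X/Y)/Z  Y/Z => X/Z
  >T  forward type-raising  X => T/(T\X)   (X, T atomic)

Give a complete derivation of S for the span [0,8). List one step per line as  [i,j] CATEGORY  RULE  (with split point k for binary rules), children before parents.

[0,1] N  lex  "often"
[1,2] NP  lex  "city"
[2,3] ((S\N)\NP)/PP  lex  "liked"
[3,4] (PP/(NP/N))/NP  lex  "saw"
[4,5] NP  lex  "this"
[3,5] PP/(NP/N)  >  k=4
[5,6] NP  lex  "which"
[6,7] ((NP/N)\NP)/S  lex  "quickly"
[7,8] S  lex  "park"
[6,8] (NP/N)\NP  >  k=7
[5,8] NP/N  <  k=6
[3,8] PP  >  k=5
[2,8] (S\N)\NP  >  k=3
[1,8] S\N  <  k=2
[0,8] S  <  k=1

[0,8] S   <
  [0,1] "often" : N
  [1,8] S\N   <
    [1,2] "city" : NP
    [2,8] (S\N)\NP   >
      [2,3] "liked" : ((S\N)\NP)/PP
      [3,8] PP   >
        [3,5] PP/(NP/N)   >
          [3,4] "saw" : (PP/(NP/N))/NP
          [4,5] "this" : NP
        [5,8] NP/N   <
          [5,6] "which" : NP
          [6,8] (NP/N)\NP   >
            [6,7] "quickly" : ((NP/N)\NP)/S
            [7,8] "park" : S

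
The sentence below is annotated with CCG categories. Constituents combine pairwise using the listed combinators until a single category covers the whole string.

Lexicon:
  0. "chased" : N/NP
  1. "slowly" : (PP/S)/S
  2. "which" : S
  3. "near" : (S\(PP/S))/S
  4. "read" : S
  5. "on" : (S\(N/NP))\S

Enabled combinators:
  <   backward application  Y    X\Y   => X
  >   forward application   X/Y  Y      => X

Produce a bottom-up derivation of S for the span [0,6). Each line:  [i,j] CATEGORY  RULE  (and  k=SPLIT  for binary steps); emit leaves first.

[0,6] S   <
  [0,1] "chased" : N/NP
  [1,6] S\(N/NP)   <
    [1,5] S   <
      [1,3] PP/S   >
        [1,2] "slowly" : (PP/S)/S
        [2,3] "which" : S
      [3,5] S\(PP/S)   >
        [3,4] "near" : (S\(PP/S))/S
        [4,5] "read" : S
    [5,6] "on" : (S\(N/NP))\S

[0,1] N/NP  lex  "chased"
[1,2] (PP/S)/S  lex  "slowly"
[2,3] S  lex  "which"
[1,3] PP/S  >  k=2
[3,4] (S\(PP/S))/S  lex  "near"
[4,5] S  lex  "read"
[3,5] S\(PP/S)  >  k=4
[1,5] S  <  k=3
[5,6] (S\(N/NP))\S  lex  "on"
[1,6] S\(N/NP)  <  k=5
[0,6] S  <  k=1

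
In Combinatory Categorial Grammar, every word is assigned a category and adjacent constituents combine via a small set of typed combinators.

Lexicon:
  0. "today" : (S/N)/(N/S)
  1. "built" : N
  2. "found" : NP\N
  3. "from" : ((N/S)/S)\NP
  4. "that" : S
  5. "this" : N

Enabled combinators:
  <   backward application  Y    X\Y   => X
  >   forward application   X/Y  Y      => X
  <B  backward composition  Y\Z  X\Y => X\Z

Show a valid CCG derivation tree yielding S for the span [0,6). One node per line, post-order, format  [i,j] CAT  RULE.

[0,6] S   >
  [0,5] S/N   >
    [0,1] "today" : (S/N)/(N/S)
    [1,5] N/S   >
      [1,4] (N/S)/S   <
        [1,3] NP   <
          [1,2] "built" : N
          [2,3] "found" : NP\N
        [3,4] "from" : ((N/S)/S)\NP
      [4,5] "that" : S
  [5,6] "this" : N

[0,1] (S/N)/(N/S)  lex  "today"
[1,2] N  lex  "built"
[2,3] NP\N  lex  "found"
[1,3] NP  <  k=2
[3,4] ((N/S)/S)\NP  lex  "from"
[1,4] (N/S)/S  <  k=3
[4,5] S  lex  "that"
[1,5] N/S  >  k=4
[0,5] S/N  >  k=1
[5,6] N  lex  "this"
[0,6] S  >  k=5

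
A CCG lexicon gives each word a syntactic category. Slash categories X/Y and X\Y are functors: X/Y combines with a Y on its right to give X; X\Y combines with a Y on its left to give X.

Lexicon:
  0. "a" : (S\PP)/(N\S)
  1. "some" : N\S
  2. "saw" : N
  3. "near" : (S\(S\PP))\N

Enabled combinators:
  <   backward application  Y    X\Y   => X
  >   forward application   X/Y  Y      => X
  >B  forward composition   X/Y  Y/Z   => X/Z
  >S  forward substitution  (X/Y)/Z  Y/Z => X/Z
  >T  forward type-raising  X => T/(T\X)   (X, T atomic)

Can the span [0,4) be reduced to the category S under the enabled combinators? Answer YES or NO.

[0,4] S   <
  [0,2] S\PP   >
    [0,1] "a" : (S\PP)/(N\S)
    [1,2] "some" : N\S
  [2,4] S\(S\PP)   <
    [2,3] "saw" : N
    [3,4] "near" : (S\(S\PP))\N

YES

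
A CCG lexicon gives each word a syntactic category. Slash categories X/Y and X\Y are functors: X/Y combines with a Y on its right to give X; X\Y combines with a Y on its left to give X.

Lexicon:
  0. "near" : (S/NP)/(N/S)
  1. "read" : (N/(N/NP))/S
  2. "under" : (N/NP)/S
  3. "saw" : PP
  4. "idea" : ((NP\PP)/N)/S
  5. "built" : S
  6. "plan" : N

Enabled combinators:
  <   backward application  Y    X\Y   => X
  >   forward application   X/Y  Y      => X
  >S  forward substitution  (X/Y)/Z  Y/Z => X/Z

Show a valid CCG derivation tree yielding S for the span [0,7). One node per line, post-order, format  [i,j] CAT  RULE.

[0,1] (S/NP)/(N/S)  lex  "near"
[1,2] (N/(N/NP))/S  lex  "read"
[2,3] (N/NP)/S  lex  "under"
[1,3] N/S  >S  k=2
[0,3] S/NP  >  k=1
[3,4] PP  lex  "saw"
[4,5] ((NP\PP)/N)/S  lex  "idea"
[5,6] S  lex  "built"
[4,6] (NP\PP)/N  >  k=5
[6,7] N  lex  "plan"
[4,7] NP\PP  >  k=6
[3,7] NP  <  k=4
[0,7] S  >  k=3

[0,7] S   >
  [0,3] S/NP   >
    [0,1] "near" : (S/NP)/(N/S)
    [1,3] N/S   >S
      [1,2] "read" : (N/(N/NP))/S
      [2,3] "under" : (N/NP)/S
  [3,7] NP   <
    [3,4] "saw" : PP
    [4,7] NP\PP   >
      [4,6] (NP\PP)/N   >
        [4,5] "idea" : ((NP\PP)/N)/S
        [5,6] "built" : S
      [6,7] "plan" : N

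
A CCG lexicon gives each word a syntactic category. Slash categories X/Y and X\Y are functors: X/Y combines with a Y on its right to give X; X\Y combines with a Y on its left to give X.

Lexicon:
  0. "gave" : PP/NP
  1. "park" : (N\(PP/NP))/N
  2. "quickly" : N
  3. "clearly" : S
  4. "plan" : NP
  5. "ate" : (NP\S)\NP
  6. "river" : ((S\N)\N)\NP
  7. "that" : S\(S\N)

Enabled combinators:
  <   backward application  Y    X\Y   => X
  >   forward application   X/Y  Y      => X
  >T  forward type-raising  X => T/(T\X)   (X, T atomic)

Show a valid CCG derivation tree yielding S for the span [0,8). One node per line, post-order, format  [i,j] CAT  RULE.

[0,8] S   <
  [0,7] S\N   <
    [0,3] N   <
      [0,1] "gave" : PP/NP
      [1,3] N\(PP/NP)   >
        [1,2] "park" : (N\(PP/NP))/N
        [2,3] "quickly" : N
    [3,7] (S\N)\N   <
      [3,6] NP   <
        [3,4] "clearly" : S
        [4,6] NP\S   <
          [4,5] "plan" : NP
          [5,6] "ate" : (NP\S)\NP
      [6,7] "river" : ((S\N)\N)\NP
  [7,8] "that" : S\(S\N)

[0,1] PP/NP  lex  "gave"
[1,2] (N\(PP/NP))/N  lex  "park"
[2,3] N  lex  "quickly"
[1,3] N\(PP/NP)  >  k=2
[0,3] N  <  k=1
[3,4] S  lex  "clearly"
[4,5] NP  lex  "plan"
[5,6] (NP\S)\NP  lex  "ate"
[4,6] NP\S  <  k=5
[3,6] NP  <  k=4
[6,7] ((S\N)\N)\NP  lex  "river"
[3,7] (S\N)\N  <  k=6
[0,7] S\N  <  k=3
[7,8] S\(S\N)  lex  "that"
[0,8] S  <  k=7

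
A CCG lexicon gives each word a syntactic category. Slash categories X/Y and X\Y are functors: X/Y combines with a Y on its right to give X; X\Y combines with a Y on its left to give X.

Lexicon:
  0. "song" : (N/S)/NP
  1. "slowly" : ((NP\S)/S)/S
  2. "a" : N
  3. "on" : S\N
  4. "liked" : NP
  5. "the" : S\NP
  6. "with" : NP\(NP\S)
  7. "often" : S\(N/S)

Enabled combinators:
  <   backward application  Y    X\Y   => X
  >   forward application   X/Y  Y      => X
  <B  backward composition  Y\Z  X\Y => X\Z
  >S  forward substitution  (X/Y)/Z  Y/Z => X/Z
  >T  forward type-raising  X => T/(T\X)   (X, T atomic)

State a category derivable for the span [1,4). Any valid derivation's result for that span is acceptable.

[0,8] S   <
  [0,7] N/S   >
    [0,1] "song" : (N/S)/NP
    [1,7] NP   <
      [1,6] NP\S   >
        [1,4] (NP\S)/S   >
          [1,2] "slowly" : ((NP\S)/S)/S
          [2,4] S   >
            [2,3] S/(S\N)   >T
              [2,3] "a" : N
            [3,4] "on" : S\N
        [4,6] S   >
          [4,5] S/(S\NP)   >T
            [4,5] "liked" : NP
          [5,6] "the" : S\NP
      [6,7] "with" : NP\(NP\S)
  [7,8] "often" : S\(N/S)

(NP\S)/S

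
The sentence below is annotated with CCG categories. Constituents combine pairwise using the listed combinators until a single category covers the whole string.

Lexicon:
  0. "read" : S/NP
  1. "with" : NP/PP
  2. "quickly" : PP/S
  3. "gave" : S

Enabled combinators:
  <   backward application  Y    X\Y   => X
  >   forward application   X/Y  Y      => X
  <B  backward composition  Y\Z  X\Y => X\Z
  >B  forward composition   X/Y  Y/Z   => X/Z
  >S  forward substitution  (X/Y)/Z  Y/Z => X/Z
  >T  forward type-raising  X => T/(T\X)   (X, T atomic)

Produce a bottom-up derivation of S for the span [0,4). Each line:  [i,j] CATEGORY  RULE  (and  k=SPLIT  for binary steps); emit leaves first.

[0,1] S/NP  lex  "read"
[1,2] NP/PP  lex  "with"
[2,3] PP/S  lex  "quickly"
[1,3] NP/S  >B  k=2
[3,4] S  lex  "gave"
[1,4] NP  >  k=3
[0,4] S  >  k=1

[0,4] S   >
  [0,1] "read" : S/NP
  [1,4] NP   >
    [1,3] NP/S   >B
      [1,2] "with" : NP/PP
      [2,3] "quickly" : PP/S
    [3,4] "gave" : S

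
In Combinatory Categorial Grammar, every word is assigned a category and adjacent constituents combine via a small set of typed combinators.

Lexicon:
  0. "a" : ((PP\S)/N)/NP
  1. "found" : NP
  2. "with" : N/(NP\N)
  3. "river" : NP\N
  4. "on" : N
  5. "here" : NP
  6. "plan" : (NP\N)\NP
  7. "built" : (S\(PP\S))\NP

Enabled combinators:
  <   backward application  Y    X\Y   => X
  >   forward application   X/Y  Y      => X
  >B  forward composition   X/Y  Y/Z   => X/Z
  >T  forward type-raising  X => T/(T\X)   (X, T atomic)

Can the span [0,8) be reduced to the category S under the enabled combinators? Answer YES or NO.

YES

[0,8] S   <
  [0,4] PP\S   >
    [0,2] (PP\S)/N   >
      [0,1] "a" : ((PP\S)/N)/NP
      [1,2] "found" : NP
    [2,4] N   >
      [2,3] "with" : N/(NP\N)
      [3,4] "river" : NP\N
  [4,8] S\(PP\S)   <
    [4,7] NP   <
      [4,5] "on" : N
      [5,7] NP\N   <
        [5,6] "here" : NP
        [6,7] "plan" : (NP\N)\NP
    [7,8] "built" : (S\(PP\S))\NP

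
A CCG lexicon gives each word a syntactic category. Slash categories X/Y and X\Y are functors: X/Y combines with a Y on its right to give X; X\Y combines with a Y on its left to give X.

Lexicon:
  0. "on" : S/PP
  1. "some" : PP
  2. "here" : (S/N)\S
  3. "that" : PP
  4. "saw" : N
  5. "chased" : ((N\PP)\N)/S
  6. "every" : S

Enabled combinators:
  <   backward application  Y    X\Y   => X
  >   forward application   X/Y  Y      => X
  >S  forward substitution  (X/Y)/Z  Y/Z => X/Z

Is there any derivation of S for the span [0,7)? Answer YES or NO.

YES

[0,7] S   >
  [0,3] S/N   <
    [0,2] S   >
      [0,1] "on" : S/PP
      [1,2] "some" : PP
    [2,3] "here" : (S/N)\S
  [3,7] N   <
    [3,4] "that" : PP
    [4,7] N\PP   <
      [4,5] "saw" : N
      [5,7] (N\PP)\N   >
        [5,6] "chased" : ((N\PP)\N)/S
        [6,7] "every" : S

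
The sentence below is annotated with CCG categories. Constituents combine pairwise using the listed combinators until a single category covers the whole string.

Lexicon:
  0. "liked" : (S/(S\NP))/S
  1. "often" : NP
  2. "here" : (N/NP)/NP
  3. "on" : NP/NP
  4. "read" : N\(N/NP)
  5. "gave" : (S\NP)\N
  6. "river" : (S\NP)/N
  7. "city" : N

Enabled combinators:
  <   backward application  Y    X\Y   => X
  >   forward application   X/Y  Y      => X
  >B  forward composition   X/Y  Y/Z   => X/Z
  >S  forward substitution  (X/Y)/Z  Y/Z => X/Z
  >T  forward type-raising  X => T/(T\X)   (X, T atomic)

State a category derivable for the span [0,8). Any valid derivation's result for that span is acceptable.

[0,8] S   >
  [0,6] S/(S\NP)   >
    [0,1] "liked" : (S/(S\NP))/S
    [1,6] S   >
      [1,2] S/(S\NP)   >T
        [1,2] "often" : NP
      [2,6] S\NP   <
        [2,5] N   <
          [2,4] N/NP   >S
            [2,3] "here" : (N/NP)/NP
            [3,4] "on" : NP/NP
          [4,5] "read" : N\(N/NP)
        [5,6] "gave" : (S\NP)\N
  [6,8] S\NP   >
    [6,7] "river" : (S\NP)/N
    [7,8] "city" : N

S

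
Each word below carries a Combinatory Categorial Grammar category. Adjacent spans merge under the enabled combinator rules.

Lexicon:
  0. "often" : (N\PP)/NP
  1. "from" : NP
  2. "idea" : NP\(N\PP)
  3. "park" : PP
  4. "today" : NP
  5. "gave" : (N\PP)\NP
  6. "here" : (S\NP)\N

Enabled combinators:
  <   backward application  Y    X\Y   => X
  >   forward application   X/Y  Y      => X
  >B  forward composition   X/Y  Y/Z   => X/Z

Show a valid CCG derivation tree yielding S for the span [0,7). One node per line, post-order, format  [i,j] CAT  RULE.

[0,7] S   <
  [0,3] NP   <
    [0,2] N\PP   >
      [0,1] "often" : (N\PP)/NP
      [1,2] "from" : NP
    [2,3] "idea" : NP\(N\PP)
  [3,7] S\NP   <
    [3,6] N   <
      [3,4] "park" : PP
      [4,6] N\PP   <
        [4,5] "today" : NP
        [5,6] "gave" : (N\PP)\NP
    [6,7] "here" : (S\NP)\N

[0,1] (N\PP)/NP  lex  "often"
[1,2] NP  lex  "from"
[0,2] N\PP  >  k=1
[2,3] NP\(N\PP)  lex  "idea"
[0,3] NP  <  k=2
[3,4] PP  lex  "park"
[4,5] NP  lex  "today"
[5,6] (N\PP)\NP  lex  "gave"
[4,6] N\PP  <  k=5
[3,6] N  <  k=4
[6,7] (S\NP)\N  lex  "here"
[3,7] S\NP  <  k=6
[0,7] S  <  k=3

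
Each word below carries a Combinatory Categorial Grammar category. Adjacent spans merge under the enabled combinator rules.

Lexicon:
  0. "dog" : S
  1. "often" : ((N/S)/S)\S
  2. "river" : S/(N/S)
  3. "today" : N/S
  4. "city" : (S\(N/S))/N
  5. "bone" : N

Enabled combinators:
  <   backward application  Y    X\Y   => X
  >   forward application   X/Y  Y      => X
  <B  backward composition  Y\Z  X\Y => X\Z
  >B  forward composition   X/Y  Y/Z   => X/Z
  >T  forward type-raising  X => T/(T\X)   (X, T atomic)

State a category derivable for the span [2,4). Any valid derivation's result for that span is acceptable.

[0,6] S   <
  [0,4] N/S   >
    [0,2] (N/S)/S   <
      [0,1] "dog" : S
      [1,2] "often" : ((N/S)/S)\S
    [2,4] S   >
      [2,3] "river" : S/(N/S)
      [3,4] "today" : N/S
  [4,6] S\(N/S)   >
    [4,5] "city" : (S\(N/S))/N
    [5,6] "bone" : N

S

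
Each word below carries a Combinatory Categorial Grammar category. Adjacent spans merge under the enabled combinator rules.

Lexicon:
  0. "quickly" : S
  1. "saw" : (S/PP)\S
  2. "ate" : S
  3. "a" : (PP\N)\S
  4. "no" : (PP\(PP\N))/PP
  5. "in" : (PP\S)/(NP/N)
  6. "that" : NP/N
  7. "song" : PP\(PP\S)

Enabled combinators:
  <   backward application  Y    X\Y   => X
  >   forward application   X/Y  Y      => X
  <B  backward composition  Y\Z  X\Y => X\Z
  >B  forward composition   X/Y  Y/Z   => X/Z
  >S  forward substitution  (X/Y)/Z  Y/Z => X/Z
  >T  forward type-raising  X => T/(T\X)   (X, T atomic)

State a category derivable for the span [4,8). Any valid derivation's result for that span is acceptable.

PP\(PP\N)

[0,8] S   >
  [0,2] S/PP   <
    [0,1] "quickly" : S
    [1,2] "saw" : (S/PP)\S
  [2,8] PP   <
    [2,4] PP\N   <
      [2,3] "ate" : S
      [3,4] "a" : (PP\N)\S
    [4,8] PP\(PP\N)   >
      [4,5] "no" : (PP\(PP\N))/PP
      [5,8] PP   <
        [5,7] PP\S   >
          [5,6] "in" : (PP\S)/(NP/N)
          [6,7] "that" : NP/N
        [7,8] "song" : PP\(PP\S)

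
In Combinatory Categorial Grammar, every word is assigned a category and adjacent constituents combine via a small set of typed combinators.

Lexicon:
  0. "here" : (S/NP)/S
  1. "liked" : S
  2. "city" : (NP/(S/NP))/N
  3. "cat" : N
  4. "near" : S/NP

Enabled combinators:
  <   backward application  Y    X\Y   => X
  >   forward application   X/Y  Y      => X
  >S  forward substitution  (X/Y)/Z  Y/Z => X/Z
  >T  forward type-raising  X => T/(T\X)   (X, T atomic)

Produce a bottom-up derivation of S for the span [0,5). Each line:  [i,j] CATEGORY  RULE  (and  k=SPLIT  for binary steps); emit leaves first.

[0,1] (S/NP)/S  lex  "here"
[1,2] S  lex  "liked"
[0,2] S/NP  >  k=1
[2,3] (NP/(S/NP))/N  lex  "city"
[3,4] N  lex  "cat"
[2,4] NP/(S/NP)  >  k=3
[4,5] S/NP  lex  "near"
[2,5] NP  >  k=4
[0,5] S  >  k=2

[0,5] S   >
  [0,2] S/NP   >
    [0,1] "here" : (S/NP)/S
    [1,2] "liked" : S
  [2,5] NP   >
    [2,4] NP/(S/NP)   >
      [2,3] "city" : (NP/(S/NP))/N
      [3,4] "cat" : N
    [4,5] "near" : S/NP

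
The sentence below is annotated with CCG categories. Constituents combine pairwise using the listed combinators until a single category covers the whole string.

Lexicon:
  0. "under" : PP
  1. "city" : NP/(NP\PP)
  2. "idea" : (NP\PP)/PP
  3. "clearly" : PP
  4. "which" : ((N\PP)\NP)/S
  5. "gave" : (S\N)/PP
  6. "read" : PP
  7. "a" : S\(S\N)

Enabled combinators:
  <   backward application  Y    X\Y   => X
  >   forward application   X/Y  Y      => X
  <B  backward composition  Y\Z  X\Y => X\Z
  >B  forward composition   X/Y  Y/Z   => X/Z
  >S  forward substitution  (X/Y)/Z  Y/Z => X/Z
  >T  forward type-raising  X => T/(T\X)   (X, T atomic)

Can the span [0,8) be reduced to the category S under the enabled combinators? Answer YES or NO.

PP NP/(NP\PP) (NP\PP)/PP PP ((N\PP)\NP)/S (S\N)/PP PP S\(S\N)
CKY chart[0,8] = {N, N/(N\N), NP/(NP\N), PP/(PP\N), S/(S\N)}; S ∉ chart

NO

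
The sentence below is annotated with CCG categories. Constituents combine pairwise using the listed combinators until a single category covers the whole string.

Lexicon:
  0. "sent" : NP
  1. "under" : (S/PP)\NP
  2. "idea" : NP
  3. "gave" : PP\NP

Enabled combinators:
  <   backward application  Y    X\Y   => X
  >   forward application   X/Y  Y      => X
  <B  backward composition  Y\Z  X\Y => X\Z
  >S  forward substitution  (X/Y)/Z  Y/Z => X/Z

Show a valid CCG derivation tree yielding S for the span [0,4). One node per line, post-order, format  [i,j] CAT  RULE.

[0,1] NP  lex  "sent"
[1,2] (S/PP)\NP  lex  "under"
[0,2] S/PP  <  k=1
[2,3] NP  lex  "idea"
[3,4] PP\NP  lex  "gave"
[2,4] PP  <  k=3
[0,4] S  >  k=2

[0,4] S   >
  [0,2] S/PP   <
    [0,1] "sent" : NP
    [1,2] "under" : (S/PP)\NP
  [2,4] PP   <
    [2,3] "idea" : NP
    [3,4] "gave" : PP\NP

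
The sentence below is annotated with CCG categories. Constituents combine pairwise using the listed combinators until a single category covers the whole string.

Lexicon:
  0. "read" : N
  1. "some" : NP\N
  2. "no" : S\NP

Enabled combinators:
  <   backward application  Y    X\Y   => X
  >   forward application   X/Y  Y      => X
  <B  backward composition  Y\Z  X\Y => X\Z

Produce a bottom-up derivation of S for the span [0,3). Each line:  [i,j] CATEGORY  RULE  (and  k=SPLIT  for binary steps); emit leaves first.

[0,1] N  lex  "read"
[1,2] NP\N  lex  "some"
[0,2] NP  <  k=1
[2,3] S\NP  lex  "no"
[0,3] S  <  k=2

[0,3] S   <
  [0,2] NP   <
    [0,1] "read" : N
    [1,2] "some" : NP\N
  [2,3] "no" : S\NP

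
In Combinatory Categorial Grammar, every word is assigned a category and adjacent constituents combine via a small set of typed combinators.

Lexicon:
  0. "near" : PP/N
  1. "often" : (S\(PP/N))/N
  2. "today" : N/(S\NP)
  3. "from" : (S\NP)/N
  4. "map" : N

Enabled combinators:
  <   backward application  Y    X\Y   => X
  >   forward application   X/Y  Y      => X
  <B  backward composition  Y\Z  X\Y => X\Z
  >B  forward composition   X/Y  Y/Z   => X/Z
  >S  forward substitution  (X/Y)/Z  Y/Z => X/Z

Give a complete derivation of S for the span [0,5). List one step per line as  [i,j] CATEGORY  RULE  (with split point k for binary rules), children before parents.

[0,1] PP/N  lex  "near"
[1,2] (S\(PP/N))/N  lex  "often"
[2,3] N/(S\NP)  lex  "today"
[3,4] (S\NP)/N  lex  "from"
[4,5] N  lex  "map"
[3,5] S\NP  >  k=4
[2,5] N  >  k=3
[1,5] S\(PP/N)  >  k=2
[0,5] S  <  k=1

[0,5] S   <
  [0,1] "near" : PP/N
  [1,5] S\(PP/N)   >
    [1,2] "often" : (S\(PP/N))/N
    [2,5] N   >
      [2,3] "today" : N/(S\NP)
      [3,5] S\NP   >
        [3,4] "from" : (S\NP)/N
        [4,5] "map" : N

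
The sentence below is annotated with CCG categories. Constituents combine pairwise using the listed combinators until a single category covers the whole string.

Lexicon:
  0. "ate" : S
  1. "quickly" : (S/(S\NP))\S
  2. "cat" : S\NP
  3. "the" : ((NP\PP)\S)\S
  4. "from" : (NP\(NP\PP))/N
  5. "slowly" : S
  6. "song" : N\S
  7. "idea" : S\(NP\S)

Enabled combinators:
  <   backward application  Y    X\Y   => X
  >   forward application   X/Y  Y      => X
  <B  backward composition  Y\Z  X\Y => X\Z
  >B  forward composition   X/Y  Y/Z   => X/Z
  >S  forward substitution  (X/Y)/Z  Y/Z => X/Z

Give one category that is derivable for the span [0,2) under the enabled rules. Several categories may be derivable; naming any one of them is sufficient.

S/(S\NP)

[0,8] S   <
  [0,7] NP\S   <B
    [0,4] (NP\PP)\S   <
      [0,3] S   >
        [0,2] S/(S\NP)   <
          [0,1] "ate" : S
          [1,2] "quickly" : (S/(S\NP))\S
        [2,3] "cat" : S\NP
      [3,4] "the" : ((NP\PP)\S)\S
    [4,7] NP\(NP\PP)   >
      [4,5] "from" : (NP\(NP\PP))/N
      [5,7] N   <
        [5,6] "slowly" : S
        [6,7] "song" : N\S
  [7,8] "idea" : S\(NP\S)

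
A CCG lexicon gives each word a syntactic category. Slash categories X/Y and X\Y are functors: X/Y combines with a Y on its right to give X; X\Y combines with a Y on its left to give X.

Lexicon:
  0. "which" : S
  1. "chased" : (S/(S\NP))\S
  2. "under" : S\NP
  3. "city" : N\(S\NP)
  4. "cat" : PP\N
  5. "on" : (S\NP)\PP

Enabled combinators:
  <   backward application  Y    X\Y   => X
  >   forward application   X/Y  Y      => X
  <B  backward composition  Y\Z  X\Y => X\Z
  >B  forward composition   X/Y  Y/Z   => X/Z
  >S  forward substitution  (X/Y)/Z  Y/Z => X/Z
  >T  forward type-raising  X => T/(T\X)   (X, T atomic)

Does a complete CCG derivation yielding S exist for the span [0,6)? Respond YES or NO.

YES

[0,6] S   >
  [0,2] S/(S\NP)   <
    [0,1] "which" : S
    [1,2] "chased" : (S/(S\NP))\S
  [2,6] S\NP   <
    [2,5] PP   <
      [2,4] N   <
        [2,3] "under" : S\NP
        [3,4] "city" : N\(S\NP)
      [4,5] "cat" : PP\N
    [5,6] "on" : (S\NP)\PP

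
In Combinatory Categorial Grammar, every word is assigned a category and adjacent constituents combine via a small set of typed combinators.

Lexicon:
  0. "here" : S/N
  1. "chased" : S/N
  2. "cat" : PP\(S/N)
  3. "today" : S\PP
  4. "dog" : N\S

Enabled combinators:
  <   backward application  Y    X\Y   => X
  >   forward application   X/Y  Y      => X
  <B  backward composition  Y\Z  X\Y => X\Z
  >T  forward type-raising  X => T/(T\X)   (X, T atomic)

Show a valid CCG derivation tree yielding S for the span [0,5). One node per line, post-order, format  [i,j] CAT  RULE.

[0,1] S/N  lex  "here"
[1,2] S/N  lex  "chased"
[2,3] PP\(S/N)  lex  "cat"
[1,3] PP  <  k=2
[3,4] S\PP  lex  "today"
[4,5] N\S  lex  "dog"
[3,5] N\PP  <B  k=4
[1,5] N  <  k=3
[0,5] S  >  k=1

[0,5] S   >
  [0,1] "here" : S/N
  [1,5] N   <
    [1,3] PP   <
      [1,2] "chased" : S/N
      [2,3] "cat" : PP\(S/N)
    [3,5] N\PP   <B
      [3,4] "today" : S\PP
      [4,5] "dog" : N\S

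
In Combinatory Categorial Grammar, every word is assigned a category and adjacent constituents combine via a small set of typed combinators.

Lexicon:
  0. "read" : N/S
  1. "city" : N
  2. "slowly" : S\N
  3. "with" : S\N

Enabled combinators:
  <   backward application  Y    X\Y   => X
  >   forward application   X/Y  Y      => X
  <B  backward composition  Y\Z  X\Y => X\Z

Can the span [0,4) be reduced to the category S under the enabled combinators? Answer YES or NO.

[0,4] S   <
  [0,3] N   >
    [0,1] "read" : N/S
    [1,3] S   <
      [1,2] "city" : N
      [2,3] "slowly" : S\N
  [3,4] "with" : S\N

YES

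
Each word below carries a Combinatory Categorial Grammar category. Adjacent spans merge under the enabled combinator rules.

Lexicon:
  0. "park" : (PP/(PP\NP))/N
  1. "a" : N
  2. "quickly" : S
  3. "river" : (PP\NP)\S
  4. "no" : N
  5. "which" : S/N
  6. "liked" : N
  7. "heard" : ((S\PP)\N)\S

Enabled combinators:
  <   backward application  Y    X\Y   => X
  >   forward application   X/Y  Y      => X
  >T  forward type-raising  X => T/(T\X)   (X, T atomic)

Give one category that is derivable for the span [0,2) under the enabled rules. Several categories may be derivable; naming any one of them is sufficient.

[0,8] S   <
  [0,4] PP   >
    [0,2] PP/(PP\NP)   >
      [0,1] "park" : (PP/(PP\NP))/N
      [1,2] "a" : N
    [2,4] PP\NP   <
      [2,3] "quickly" : S
      [3,4] "river" : (PP\NP)\S
  [4,8] S\PP   <
    [4,5] "no" : N
    [5,8] (S\PP)\N   <
      [5,7] S   >
        [5,6] "which" : S/N
        [6,7] "liked" : N
      [7,8] "heard" : ((S\PP)\N)\S

PP/(PP\NP)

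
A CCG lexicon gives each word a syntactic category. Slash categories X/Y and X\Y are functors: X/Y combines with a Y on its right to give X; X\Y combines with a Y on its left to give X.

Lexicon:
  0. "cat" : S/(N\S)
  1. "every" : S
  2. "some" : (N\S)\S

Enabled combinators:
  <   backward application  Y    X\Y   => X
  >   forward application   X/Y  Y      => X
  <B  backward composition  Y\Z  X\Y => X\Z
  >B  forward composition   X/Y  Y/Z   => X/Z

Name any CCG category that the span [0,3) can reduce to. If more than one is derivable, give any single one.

S

[0,3] S   >
  [0,1] "cat" : S/(N\S)
  [1,3] N\S   <
    [1,2] "every" : S
    [2,3] "some" : (N\S)\S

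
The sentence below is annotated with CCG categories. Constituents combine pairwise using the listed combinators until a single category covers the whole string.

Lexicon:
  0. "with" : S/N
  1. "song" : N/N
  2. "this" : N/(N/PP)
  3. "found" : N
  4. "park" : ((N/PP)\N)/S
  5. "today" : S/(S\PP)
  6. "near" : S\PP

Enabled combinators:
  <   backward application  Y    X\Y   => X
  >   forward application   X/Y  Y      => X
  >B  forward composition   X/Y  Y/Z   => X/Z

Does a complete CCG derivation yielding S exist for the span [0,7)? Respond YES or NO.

[0,7] S   >
  [0,2] S/N   >B
    [0,1] "with" : S/N
    [1,2] "song" : N/N
  [2,7] N   >
    [2,3] "this" : N/(N/PP)
    [3,7] N/PP   <
      [3,4] "found" : N
      [4,7] (N/PP)\N   >
        [4,5] "park" : ((N/PP)\N)/S
        [5,7] S   >
          [5,6] "today" : S/(S\PP)
          [6,7] "near" : S\PP

YES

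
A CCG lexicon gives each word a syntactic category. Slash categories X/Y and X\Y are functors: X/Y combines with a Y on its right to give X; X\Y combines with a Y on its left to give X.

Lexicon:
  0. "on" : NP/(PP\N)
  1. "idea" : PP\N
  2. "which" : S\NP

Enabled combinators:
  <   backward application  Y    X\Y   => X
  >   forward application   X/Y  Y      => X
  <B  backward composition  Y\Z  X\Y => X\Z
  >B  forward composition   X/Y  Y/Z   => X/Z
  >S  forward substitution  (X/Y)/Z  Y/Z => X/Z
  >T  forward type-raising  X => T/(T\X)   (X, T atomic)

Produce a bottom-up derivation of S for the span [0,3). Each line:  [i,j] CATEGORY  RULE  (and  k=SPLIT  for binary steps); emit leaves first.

[0,1] NP/(PP\N)  lex  "on"
[1,2] PP\N  lex  "idea"
[0,2] NP  >  k=1
[2,3] S\NP  lex  "which"
[0,3] S  <  k=2

[0,3] S   <
  [0,2] NP   >
    [0,1] "on" : NP/(PP\N)
    [1,2] "idea" : PP\N
  [2,3] "which" : S\NP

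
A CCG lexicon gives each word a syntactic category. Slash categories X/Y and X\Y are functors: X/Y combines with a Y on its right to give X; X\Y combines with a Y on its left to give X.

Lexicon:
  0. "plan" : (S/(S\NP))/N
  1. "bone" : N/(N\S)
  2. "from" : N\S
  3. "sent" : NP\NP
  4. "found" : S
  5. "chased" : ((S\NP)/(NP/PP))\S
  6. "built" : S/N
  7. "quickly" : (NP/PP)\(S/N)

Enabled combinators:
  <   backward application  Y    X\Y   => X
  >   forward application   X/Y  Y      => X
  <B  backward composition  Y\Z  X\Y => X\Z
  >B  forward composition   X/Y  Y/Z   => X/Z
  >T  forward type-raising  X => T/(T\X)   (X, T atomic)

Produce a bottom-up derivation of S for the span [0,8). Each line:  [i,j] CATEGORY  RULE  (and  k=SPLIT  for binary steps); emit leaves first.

[0,8] S   >
  [0,3] S/(S\NP)   >
    [0,1] "plan" : (S/(S\NP))/N
    [1,3] N   >
      [1,2] "bone" : N/(N\S)
      [2,3] "from" : N\S
  [3,8] S\NP   <B
    [3,4] "sent" : NP\NP
    [4,8] S\NP   >
      [4,6] (S\NP)/(NP/PP)   <
        [4,5] "found" : S
        [5,6] "chased" : ((S\NP)/(NP/PP))\S
      [6,8] NP/PP   <
        [6,7] "built" : S/N
        [7,8] "quickly" : (NP/PP)\(S/N)

[0,1] (S/(S\NP))/N  lex  "plan"
[1,2] N/(N\S)  lex  "bone"
[2,3] N\S  lex  "from"
[1,3] N  >  k=2
[0,3] S/(S\NP)  >  k=1
[3,4] NP\NP  lex  "sent"
[4,5] S  lex  "found"
[5,6] ((S\NP)/(NP/PP))\S  lex  "chased"
[4,6] (S\NP)/(NP/PP)  <  k=5
[6,7] S/N  lex  "built"
[7,8] (NP/PP)\(S/N)  lex  "quickly"
[6,8] NP/PP  <  k=7
[4,8] S\NP  >  k=6
[3,8] S\NP  <B  k=4
[0,8] S  >  k=3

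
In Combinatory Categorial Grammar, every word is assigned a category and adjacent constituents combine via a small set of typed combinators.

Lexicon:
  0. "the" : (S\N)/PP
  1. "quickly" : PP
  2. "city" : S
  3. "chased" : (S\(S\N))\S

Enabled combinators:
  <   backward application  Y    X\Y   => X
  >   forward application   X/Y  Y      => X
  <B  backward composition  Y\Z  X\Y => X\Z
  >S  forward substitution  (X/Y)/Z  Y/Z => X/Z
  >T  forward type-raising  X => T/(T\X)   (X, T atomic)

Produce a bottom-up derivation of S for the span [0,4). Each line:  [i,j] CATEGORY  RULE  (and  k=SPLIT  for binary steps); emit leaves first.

[0,1] (S\N)/PP  lex  "the"
[1,2] PP  lex  "quickly"
[0,2] S\N  >  k=1
[2,3] S  lex  "city"
[3,4] (S\(S\N))\S  lex  "chased"
[2,4] S\(S\N)  <  k=3
[0,4] S  <  k=2

[0,4] S   <
  [0,2] S\N   >
    [0,1] "the" : (S\N)/PP
    [1,2] "quickly" : PP
  [2,4] S\(S\N)   <
    [2,3] "city" : S
    [3,4] "chased" : (S\(S\N))\S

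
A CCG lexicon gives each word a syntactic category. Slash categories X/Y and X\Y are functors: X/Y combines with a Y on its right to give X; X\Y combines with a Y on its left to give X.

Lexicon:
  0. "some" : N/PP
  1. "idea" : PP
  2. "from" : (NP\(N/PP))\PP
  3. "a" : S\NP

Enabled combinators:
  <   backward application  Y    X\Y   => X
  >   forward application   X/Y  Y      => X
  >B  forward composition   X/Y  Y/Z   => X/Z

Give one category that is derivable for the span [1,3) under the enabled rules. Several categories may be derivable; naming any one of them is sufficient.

[0,4] S   <
  [0,3] NP   <
    [0,1] "some" : N/PP
    [1,3] NP\(N/PP)   <
      [1,2] "idea" : PP
      [2,3] "from" : (NP\(N/PP))\PP
  [3,4] "a" : S\NP

NP\(N/PP)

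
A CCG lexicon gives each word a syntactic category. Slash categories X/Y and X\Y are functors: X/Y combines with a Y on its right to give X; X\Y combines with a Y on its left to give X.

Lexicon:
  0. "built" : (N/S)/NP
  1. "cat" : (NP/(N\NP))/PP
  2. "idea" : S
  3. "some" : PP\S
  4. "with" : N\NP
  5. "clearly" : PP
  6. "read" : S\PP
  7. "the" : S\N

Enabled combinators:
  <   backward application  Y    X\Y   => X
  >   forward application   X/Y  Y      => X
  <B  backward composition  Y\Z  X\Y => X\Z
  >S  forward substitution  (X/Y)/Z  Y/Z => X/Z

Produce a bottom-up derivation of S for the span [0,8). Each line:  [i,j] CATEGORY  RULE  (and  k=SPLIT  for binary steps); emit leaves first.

[0,8] S   <
  [0,7] N   >
    [0,5] N/S   >
      [0,1] "built" : (N/S)/NP
      [1,5] NP   >
        [1,4] NP/(N\NP)   >
          [1,2] "cat" : (NP/(N\NP))/PP
          [2,4] PP   <
            [2,3] "idea" : S
            [3,4] "some" : PP\S
        [4,5] "with" : N\NP
    [5,7] S   <
      [5,6] "clearly" : PP
      [6,7] "read" : S\PP
  [7,8] "the" : S\N

[0,1] (N/S)/NP  lex  "built"
[1,2] (NP/(N\NP))/PP  lex  "cat"
[2,3] S  lex  "idea"
[3,4] PP\S  lex  "some"
[2,4] PP  <  k=3
[1,4] NP/(N\NP)  >  k=2
[4,5] N\NP  lex  "with"
[1,5] NP  >  k=4
[0,5] N/S  >  k=1
[5,6] PP  lex  "clearly"
[6,7] S\PP  lex  "read"
[5,7] S  <  k=6
[0,7] N  >  k=5
[7,8] S\N  lex  "the"
[0,8] S  <  k=7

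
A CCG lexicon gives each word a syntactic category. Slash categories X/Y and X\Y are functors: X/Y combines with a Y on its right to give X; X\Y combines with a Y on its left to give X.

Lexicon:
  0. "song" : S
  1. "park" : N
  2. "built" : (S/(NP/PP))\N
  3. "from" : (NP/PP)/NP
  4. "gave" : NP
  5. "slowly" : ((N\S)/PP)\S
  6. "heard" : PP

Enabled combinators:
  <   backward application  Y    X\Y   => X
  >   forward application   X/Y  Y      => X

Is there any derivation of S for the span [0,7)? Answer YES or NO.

NO

S N (S/(NP/PP))\N (NP/PP)/NP NP ((N\S)/PP)\S PP
CKY chart[0,7] = {N}; S ∉ chart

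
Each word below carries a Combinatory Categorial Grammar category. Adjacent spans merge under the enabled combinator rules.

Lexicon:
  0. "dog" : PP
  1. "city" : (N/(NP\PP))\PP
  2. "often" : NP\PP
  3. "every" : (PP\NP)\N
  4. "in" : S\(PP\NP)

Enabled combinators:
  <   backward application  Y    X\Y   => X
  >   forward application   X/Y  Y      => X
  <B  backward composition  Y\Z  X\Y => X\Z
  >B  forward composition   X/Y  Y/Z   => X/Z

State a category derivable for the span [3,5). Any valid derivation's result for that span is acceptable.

[0,5] S   <
  [0,3] N   >
    [0,2] N/(NP\PP)   <
      [0,1] "dog" : PP
      [1,2] "city" : (N/(NP\PP))\PP
    [2,3] "often" : NP\PP
  [3,5] S\N   <B
    [3,4] "every" : (PP\NP)\N
    [4,5] "in" : S\(PP\NP)

S\N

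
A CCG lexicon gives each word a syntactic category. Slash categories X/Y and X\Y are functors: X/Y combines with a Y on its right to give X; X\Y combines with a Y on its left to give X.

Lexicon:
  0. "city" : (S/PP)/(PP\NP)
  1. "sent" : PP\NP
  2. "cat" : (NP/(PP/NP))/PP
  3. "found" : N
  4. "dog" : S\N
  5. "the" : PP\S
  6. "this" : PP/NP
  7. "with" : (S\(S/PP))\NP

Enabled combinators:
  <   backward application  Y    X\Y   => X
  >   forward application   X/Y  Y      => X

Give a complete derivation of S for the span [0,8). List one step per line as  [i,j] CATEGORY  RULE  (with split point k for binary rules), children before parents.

[0,1] (S/PP)/(PP\NP)  lex  "city"
[1,2] PP\NP  lex  "sent"
[0,2] S/PP  >  k=1
[2,3] (NP/(PP/NP))/PP  lex  "cat"
[3,4] N  lex  "found"
[4,5] S\N  lex  "dog"
[3,5] S  <  k=4
[5,6] PP\S  lex  "the"
[3,6] PP  <  k=5
[2,6] NP/(PP/NP)  >  k=3
[6,7] PP/NP  lex  "this"
[2,7] NP  >  k=6
[7,8] (S\(S/PP))\NP  lex  "with"
[2,8] S\(S/PP)  <  k=7
[0,8] S  <  k=2

[0,8] S   <
  [0,2] S/PP   >
    [0,1] "city" : (S/PP)/(PP\NP)
    [1,2] "sent" : PP\NP
  [2,8] S\(S/PP)   <
    [2,7] NP   >
      [2,6] NP/(PP/NP)   >
        [2,3] "cat" : (NP/(PP/NP))/PP
        [3,6] PP   <
          [3,5] S   <
            [3,4] "found" : N
            [4,5] "dog" : S\N
          [5,6] "the" : PP\S
      [6,7] "this" : PP/NP
    [7,8] "with" : (S\(S/PP))\NP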